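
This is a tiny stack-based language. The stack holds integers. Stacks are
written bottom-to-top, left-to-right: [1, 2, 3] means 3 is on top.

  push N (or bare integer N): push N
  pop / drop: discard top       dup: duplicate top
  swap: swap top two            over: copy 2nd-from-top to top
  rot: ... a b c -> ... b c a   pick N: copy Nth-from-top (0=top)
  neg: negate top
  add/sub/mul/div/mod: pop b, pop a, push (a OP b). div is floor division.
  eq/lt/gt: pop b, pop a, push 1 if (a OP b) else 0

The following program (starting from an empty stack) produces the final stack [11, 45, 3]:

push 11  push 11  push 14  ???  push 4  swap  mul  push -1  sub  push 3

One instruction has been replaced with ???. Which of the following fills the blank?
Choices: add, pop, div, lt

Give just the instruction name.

Answer: pop

Derivation:
Stack before ???: [11, 11, 14]
Stack after ???:  [11, 11]
Checking each choice:
  add: produces [11, 101, 3]
  pop: MATCH
  div: produces [11, 1, 3]
  lt: produces [11, 5, 3]


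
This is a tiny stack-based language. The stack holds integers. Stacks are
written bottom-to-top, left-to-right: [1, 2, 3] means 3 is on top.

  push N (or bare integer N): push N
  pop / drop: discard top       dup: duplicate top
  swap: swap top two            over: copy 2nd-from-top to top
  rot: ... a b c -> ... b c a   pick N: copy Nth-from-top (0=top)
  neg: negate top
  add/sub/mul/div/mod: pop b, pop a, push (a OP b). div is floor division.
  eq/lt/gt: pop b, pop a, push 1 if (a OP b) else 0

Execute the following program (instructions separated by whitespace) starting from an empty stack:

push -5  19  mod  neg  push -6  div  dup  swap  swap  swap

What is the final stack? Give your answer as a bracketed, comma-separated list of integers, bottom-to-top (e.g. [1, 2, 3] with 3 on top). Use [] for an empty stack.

After 'push -5': [-5]
After 'push 19': [-5, 19]
After 'mod': [14]
After 'neg': [-14]
After 'push -6': [-14, -6]
After 'div': [2]
After 'dup': [2, 2]
After 'swap': [2, 2]
After 'swap': [2, 2]
After 'swap': [2, 2]

Answer: [2, 2]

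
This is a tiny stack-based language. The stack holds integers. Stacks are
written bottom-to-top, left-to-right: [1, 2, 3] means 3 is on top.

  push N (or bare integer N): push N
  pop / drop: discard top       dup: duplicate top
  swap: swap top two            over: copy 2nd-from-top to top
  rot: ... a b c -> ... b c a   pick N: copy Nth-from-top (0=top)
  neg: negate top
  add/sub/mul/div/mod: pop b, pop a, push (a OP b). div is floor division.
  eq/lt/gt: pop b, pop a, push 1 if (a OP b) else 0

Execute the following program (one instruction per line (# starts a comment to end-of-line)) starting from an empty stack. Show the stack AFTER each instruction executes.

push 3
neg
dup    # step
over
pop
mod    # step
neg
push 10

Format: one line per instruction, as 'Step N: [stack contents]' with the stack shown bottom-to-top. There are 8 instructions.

Step 1: [3]
Step 2: [-3]
Step 3: [-3, -3]
Step 4: [-3, -3, -3]
Step 5: [-3, -3]
Step 6: [0]
Step 7: [0]
Step 8: [0, 10]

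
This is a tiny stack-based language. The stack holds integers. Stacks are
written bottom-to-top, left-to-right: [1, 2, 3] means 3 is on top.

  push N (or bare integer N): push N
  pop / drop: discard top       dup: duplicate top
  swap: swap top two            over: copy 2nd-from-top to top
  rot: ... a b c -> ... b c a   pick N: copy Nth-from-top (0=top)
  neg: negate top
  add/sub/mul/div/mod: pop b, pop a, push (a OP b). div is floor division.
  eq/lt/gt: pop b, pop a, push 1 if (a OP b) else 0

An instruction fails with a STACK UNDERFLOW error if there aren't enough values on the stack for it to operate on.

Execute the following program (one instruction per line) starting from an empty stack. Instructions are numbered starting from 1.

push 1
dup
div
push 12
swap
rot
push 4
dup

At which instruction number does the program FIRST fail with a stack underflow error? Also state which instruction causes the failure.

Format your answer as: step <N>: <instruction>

Answer: step 6: rot

Derivation:
Step 1 ('push 1'): stack = [1], depth = 1
Step 2 ('dup'): stack = [1, 1], depth = 2
Step 3 ('div'): stack = [1], depth = 1
Step 4 ('push 12'): stack = [1, 12], depth = 2
Step 5 ('swap'): stack = [12, 1], depth = 2
Step 6 ('rot'): needs 3 value(s) but depth is 2 — STACK UNDERFLOW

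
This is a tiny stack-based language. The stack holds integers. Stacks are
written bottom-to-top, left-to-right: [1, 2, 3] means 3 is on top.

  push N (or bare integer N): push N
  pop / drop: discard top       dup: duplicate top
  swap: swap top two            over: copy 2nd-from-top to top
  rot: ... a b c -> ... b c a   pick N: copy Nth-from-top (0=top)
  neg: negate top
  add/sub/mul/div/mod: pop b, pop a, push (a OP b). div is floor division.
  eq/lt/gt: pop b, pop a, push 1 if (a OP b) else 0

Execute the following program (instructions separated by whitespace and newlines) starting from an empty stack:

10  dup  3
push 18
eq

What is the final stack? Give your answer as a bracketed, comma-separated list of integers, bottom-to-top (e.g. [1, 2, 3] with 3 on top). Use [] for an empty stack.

After 'push 10': [10]
After 'dup': [10, 10]
After 'push 3': [10, 10, 3]
After 'push 18': [10, 10, 3, 18]
After 'eq': [10, 10, 0]

Answer: [10, 10, 0]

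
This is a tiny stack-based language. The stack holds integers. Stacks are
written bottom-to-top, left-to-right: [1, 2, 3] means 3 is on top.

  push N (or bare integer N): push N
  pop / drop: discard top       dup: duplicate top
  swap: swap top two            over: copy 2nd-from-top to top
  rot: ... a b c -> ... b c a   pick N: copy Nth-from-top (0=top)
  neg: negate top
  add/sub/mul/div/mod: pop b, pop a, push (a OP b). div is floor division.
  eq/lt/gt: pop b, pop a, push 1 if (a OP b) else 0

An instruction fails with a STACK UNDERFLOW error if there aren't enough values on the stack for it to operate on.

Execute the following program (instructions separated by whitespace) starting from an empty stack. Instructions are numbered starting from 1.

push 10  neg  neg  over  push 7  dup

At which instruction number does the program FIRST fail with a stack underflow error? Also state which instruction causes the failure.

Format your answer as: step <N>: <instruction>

Answer: step 4: over

Derivation:
Step 1 ('push 10'): stack = [10], depth = 1
Step 2 ('neg'): stack = [-10], depth = 1
Step 3 ('neg'): stack = [10], depth = 1
Step 4 ('over'): needs 2 value(s) but depth is 1 — STACK UNDERFLOW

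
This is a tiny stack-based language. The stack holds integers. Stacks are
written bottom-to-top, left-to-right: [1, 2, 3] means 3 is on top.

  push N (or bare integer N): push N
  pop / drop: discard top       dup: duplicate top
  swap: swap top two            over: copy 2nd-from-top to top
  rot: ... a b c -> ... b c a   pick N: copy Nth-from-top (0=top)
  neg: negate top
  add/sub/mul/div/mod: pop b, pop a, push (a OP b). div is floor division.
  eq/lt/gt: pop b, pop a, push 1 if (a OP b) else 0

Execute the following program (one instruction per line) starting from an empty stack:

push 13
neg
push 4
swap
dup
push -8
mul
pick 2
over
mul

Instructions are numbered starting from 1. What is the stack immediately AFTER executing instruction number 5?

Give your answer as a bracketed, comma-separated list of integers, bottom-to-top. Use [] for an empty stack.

Answer: [4, -13, -13]

Derivation:
Step 1 ('push 13'): [13]
Step 2 ('neg'): [-13]
Step 3 ('push 4'): [-13, 4]
Step 4 ('swap'): [4, -13]
Step 5 ('dup'): [4, -13, -13]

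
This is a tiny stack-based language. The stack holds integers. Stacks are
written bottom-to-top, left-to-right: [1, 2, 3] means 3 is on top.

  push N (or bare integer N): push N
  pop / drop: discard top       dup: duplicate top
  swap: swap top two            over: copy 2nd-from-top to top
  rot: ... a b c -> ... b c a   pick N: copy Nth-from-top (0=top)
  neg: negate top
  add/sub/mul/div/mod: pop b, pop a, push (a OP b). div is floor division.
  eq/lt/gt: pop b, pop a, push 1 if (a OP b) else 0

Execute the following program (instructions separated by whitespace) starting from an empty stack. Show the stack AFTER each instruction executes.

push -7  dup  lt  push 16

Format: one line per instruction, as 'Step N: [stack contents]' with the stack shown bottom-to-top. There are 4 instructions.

Step 1: [-7]
Step 2: [-7, -7]
Step 3: [0]
Step 4: [0, 16]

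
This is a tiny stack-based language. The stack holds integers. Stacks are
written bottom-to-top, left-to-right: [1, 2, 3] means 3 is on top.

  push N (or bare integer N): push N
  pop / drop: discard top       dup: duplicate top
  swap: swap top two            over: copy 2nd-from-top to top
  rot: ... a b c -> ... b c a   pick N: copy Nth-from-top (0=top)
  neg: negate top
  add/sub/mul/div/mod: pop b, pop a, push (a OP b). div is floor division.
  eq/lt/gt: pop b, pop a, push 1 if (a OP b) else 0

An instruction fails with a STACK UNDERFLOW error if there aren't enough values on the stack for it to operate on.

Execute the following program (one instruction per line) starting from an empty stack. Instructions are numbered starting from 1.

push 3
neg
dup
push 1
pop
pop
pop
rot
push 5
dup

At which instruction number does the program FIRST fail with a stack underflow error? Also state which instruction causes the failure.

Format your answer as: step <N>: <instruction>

Answer: step 8: rot

Derivation:
Step 1 ('push 3'): stack = [3], depth = 1
Step 2 ('neg'): stack = [-3], depth = 1
Step 3 ('dup'): stack = [-3, -3], depth = 2
Step 4 ('push 1'): stack = [-3, -3, 1], depth = 3
Step 5 ('pop'): stack = [-3, -3], depth = 2
Step 6 ('pop'): stack = [-3], depth = 1
Step 7 ('pop'): stack = [], depth = 0
Step 8 ('rot'): needs 3 value(s) but depth is 0 — STACK UNDERFLOW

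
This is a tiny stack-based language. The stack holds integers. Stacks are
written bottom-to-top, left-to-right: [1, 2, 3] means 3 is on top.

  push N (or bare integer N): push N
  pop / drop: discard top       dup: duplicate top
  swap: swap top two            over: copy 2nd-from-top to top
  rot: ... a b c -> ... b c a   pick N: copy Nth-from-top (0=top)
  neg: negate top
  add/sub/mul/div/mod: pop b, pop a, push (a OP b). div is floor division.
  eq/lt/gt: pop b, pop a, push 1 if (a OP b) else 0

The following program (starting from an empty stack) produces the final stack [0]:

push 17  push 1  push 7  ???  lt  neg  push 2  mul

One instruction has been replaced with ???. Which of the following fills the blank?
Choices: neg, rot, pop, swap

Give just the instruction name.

Answer: pop

Derivation:
Stack before ???: [17, 1, 7]
Stack after ???:  [17, 1]
Checking each choice:
  neg: produces [17, 0]
  rot: produces [1, -2]
  pop: MATCH
  swap: produces [17, 0]


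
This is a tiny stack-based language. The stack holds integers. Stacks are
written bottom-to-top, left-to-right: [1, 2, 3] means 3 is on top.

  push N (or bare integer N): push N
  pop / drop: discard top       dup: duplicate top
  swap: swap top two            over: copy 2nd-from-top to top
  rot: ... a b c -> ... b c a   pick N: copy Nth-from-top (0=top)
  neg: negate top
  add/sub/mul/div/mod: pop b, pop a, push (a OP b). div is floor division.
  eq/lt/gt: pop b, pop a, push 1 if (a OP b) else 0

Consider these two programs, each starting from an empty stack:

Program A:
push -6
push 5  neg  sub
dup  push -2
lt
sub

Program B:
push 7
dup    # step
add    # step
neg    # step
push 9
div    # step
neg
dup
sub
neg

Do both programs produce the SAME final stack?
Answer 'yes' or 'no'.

Answer: no

Derivation:
Program A trace:
  After 'push -6': [-6]
  After 'push 5': [-6, 5]
  After 'neg': [-6, -5]
  After 'sub': [-1]
  After 'dup': [-1, -1]
  After 'push -2': [-1, -1, -2]
  After 'lt': [-1, 0]
  After 'sub': [-1]
Program A final stack: [-1]

Program B trace:
  After 'push 7': [7]
  After 'dup': [7, 7]
  After 'add': [14]
  After 'neg': [-14]
  After 'push 9': [-14, 9]
  After 'div': [-2]
  After 'neg': [2]
  After 'dup': [2, 2]
  After 'sub': [0]
  After 'neg': [0]
Program B final stack: [0]
Same: no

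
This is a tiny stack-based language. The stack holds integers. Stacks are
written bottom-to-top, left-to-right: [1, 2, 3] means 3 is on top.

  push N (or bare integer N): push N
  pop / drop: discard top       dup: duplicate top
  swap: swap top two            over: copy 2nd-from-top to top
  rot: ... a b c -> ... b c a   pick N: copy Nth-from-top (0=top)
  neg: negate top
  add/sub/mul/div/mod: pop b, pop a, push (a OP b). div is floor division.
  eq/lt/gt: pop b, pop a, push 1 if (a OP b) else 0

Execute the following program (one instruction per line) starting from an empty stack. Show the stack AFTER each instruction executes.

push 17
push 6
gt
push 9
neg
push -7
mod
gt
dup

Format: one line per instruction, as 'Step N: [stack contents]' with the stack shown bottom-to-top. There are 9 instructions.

Step 1: [17]
Step 2: [17, 6]
Step 3: [1]
Step 4: [1, 9]
Step 5: [1, -9]
Step 6: [1, -9, -7]
Step 7: [1, -2]
Step 8: [1]
Step 9: [1, 1]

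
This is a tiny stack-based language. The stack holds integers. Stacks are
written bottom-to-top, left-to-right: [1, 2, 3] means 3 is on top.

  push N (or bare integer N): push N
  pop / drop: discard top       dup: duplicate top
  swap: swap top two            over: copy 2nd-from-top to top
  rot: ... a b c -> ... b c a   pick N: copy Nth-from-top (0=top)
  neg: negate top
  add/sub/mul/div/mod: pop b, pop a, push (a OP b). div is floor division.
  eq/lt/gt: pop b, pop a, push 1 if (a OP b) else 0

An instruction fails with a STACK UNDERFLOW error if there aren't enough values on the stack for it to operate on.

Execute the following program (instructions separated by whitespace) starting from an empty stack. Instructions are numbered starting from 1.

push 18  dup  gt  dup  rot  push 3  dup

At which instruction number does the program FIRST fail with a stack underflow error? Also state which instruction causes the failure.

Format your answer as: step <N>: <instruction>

Step 1 ('push 18'): stack = [18], depth = 1
Step 2 ('dup'): stack = [18, 18], depth = 2
Step 3 ('gt'): stack = [0], depth = 1
Step 4 ('dup'): stack = [0, 0], depth = 2
Step 5 ('rot'): needs 3 value(s) but depth is 2 — STACK UNDERFLOW

Answer: step 5: rot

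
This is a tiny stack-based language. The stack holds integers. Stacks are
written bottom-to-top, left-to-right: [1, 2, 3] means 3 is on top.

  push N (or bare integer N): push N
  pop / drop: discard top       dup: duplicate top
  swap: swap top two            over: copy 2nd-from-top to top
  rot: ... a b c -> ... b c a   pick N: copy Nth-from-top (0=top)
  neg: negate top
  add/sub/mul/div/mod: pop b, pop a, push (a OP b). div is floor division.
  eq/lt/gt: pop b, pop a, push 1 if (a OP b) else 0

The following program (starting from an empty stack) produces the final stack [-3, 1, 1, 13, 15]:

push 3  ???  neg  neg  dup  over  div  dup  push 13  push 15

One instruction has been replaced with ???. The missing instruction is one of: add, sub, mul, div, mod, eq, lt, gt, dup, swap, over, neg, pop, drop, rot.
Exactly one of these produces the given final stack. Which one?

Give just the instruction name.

Stack before ???: [3]
Stack after ???:  [-3]
The instruction that transforms [3] -> [-3] is: neg

Answer: neg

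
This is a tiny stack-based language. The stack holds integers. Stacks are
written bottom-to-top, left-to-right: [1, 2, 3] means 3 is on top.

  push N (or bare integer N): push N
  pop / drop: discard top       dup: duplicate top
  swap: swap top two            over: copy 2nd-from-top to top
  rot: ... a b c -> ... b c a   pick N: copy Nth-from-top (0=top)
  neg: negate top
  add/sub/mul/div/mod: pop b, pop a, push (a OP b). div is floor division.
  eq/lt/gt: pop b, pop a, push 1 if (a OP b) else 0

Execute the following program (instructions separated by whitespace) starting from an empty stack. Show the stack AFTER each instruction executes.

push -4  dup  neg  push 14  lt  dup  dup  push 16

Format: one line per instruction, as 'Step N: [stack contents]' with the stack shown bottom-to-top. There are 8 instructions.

Step 1: [-4]
Step 2: [-4, -4]
Step 3: [-4, 4]
Step 4: [-4, 4, 14]
Step 5: [-4, 1]
Step 6: [-4, 1, 1]
Step 7: [-4, 1, 1, 1]
Step 8: [-4, 1, 1, 1, 16]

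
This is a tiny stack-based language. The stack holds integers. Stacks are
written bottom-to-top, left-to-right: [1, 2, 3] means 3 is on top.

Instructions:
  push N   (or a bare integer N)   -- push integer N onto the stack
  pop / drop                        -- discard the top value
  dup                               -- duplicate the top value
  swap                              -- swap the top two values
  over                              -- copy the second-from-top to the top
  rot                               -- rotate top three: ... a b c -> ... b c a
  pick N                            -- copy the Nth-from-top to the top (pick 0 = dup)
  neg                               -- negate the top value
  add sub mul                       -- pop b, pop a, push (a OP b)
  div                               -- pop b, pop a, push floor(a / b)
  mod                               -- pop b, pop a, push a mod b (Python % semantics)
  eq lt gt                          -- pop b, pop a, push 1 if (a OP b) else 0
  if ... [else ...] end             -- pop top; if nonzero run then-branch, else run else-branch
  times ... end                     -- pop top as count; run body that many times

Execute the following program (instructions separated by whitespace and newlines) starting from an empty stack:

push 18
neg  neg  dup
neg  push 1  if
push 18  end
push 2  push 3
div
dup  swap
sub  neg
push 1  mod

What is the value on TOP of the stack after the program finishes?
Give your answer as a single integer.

Answer: 0

Derivation:
After 'push 18': [18]
After 'neg': [-18]
After 'neg': [18]
After 'dup': [18, 18]
After 'neg': [18, -18]
After 'push 1': [18, -18, 1]
After 'if': [18, -18]
After 'push 18': [18, -18, 18]
After 'push 2': [18, -18, 18, 2]
After 'push 3': [18, -18, 18, 2, 3]
After 'div': [18, -18, 18, 0]
After 'dup': [18, -18, 18, 0, 0]
After 'swap': [18, -18, 18, 0, 0]
After 'sub': [18, -18, 18, 0]
After 'neg': [18, -18, 18, 0]
After 'push 1': [18, -18, 18, 0, 1]
After 'mod': [18, -18, 18, 0]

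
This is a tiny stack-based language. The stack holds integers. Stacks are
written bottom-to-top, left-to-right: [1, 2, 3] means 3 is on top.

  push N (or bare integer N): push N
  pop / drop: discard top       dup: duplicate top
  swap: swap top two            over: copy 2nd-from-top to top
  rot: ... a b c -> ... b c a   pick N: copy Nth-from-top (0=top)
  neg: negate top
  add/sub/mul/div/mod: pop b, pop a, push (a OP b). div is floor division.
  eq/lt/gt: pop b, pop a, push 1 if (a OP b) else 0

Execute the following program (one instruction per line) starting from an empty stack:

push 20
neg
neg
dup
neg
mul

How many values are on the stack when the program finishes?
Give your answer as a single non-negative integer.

After 'push 20': stack = [20] (depth 1)
After 'neg': stack = [-20] (depth 1)
After 'neg': stack = [20] (depth 1)
After 'dup': stack = [20, 20] (depth 2)
After 'neg': stack = [20, -20] (depth 2)
After 'mul': stack = [-400] (depth 1)

Answer: 1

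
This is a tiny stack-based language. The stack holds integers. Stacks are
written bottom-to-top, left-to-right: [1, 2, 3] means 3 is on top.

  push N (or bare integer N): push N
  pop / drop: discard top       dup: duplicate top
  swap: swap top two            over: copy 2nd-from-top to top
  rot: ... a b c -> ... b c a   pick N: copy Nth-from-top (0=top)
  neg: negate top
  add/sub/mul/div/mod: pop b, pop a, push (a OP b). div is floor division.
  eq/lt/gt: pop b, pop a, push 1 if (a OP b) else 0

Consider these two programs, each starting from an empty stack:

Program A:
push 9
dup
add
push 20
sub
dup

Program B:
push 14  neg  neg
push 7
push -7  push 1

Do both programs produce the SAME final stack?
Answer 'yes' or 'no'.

Answer: no

Derivation:
Program A trace:
  After 'push 9': [9]
  After 'dup': [9, 9]
  After 'add': [18]
  After 'push 20': [18, 20]
  After 'sub': [-2]
  After 'dup': [-2, -2]
Program A final stack: [-2, -2]

Program B trace:
  After 'push 14': [14]
  After 'neg': [-14]
  After 'neg': [14]
  After 'push 7': [14, 7]
  After 'push -7': [14, 7, -7]
  After 'push 1': [14, 7, -7, 1]
Program B final stack: [14, 7, -7, 1]
Same: no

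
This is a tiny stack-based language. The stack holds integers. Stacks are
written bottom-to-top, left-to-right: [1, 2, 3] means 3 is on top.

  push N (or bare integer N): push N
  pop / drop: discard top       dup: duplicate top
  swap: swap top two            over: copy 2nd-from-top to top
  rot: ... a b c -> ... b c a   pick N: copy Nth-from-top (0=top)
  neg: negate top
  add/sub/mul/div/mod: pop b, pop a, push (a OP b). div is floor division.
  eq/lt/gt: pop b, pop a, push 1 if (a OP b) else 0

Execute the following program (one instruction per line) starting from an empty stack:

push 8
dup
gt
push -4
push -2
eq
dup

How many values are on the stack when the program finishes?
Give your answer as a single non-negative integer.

After 'push 8': stack = [8] (depth 1)
After 'dup': stack = [8, 8] (depth 2)
After 'gt': stack = [0] (depth 1)
After 'push -4': stack = [0, -4] (depth 2)
After 'push -2': stack = [0, -4, -2] (depth 3)
After 'eq': stack = [0, 0] (depth 2)
After 'dup': stack = [0, 0, 0] (depth 3)

Answer: 3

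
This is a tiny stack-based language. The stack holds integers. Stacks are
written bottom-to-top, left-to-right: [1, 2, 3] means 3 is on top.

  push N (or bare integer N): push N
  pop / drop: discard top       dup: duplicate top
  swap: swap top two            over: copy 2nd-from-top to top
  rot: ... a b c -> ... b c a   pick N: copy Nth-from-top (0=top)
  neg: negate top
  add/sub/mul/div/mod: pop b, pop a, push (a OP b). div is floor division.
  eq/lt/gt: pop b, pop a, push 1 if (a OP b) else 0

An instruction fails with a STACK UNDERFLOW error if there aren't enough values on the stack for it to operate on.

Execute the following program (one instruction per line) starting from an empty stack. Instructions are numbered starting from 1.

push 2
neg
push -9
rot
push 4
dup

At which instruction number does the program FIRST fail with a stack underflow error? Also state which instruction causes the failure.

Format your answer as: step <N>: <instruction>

Step 1 ('push 2'): stack = [2], depth = 1
Step 2 ('neg'): stack = [-2], depth = 1
Step 3 ('push -9'): stack = [-2, -9], depth = 2
Step 4 ('rot'): needs 3 value(s) but depth is 2 — STACK UNDERFLOW

Answer: step 4: rot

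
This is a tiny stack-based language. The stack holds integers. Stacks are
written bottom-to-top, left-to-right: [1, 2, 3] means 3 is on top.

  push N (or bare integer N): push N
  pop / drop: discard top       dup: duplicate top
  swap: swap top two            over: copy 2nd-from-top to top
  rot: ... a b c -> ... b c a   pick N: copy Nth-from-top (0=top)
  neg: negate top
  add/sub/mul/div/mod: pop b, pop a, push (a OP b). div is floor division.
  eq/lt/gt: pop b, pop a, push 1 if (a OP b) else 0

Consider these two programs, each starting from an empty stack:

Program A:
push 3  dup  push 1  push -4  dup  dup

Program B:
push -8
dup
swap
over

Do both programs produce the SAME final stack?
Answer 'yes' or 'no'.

Answer: no

Derivation:
Program A trace:
  After 'push 3': [3]
  After 'dup': [3, 3]
  After 'push 1': [3, 3, 1]
  After 'push -4': [3, 3, 1, -4]
  After 'dup': [3, 3, 1, -4, -4]
  After 'dup': [3, 3, 1, -4, -4, -4]
Program A final stack: [3, 3, 1, -4, -4, -4]

Program B trace:
  After 'push -8': [-8]
  After 'dup': [-8, -8]
  After 'swap': [-8, -8]
  After 'over': [-8, -8, -8]
Program B final stack: [-8, -8, -8]
Same: no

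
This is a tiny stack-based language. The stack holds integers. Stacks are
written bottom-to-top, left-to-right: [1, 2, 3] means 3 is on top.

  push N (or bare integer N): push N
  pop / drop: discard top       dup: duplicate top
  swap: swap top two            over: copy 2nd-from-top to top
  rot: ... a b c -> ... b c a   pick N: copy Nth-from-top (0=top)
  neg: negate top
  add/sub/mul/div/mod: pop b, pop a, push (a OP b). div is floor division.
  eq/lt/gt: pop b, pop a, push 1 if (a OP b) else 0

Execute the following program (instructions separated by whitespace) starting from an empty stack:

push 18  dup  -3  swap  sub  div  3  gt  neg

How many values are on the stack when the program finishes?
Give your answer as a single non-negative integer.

Answer: 1

Derivation:
After 'push 18': stack = [18] (depth 1)
After 'dup': stack = [18, 18] (depth 2)
After 'push -3': stack = [18, 18, -3] (depth 3)
After 'swap': stack = [18, -3, 18] (depth 3)
After 'sub': stack = [18, -21] (depth 2)
After 'div': stack = [-1] (depth 1)
After 'push 3': stack = [-1, 3] (depth 2)
After 'gt': stack = [0] (depth 1)
After 'neg': stack = [0] (depth 1)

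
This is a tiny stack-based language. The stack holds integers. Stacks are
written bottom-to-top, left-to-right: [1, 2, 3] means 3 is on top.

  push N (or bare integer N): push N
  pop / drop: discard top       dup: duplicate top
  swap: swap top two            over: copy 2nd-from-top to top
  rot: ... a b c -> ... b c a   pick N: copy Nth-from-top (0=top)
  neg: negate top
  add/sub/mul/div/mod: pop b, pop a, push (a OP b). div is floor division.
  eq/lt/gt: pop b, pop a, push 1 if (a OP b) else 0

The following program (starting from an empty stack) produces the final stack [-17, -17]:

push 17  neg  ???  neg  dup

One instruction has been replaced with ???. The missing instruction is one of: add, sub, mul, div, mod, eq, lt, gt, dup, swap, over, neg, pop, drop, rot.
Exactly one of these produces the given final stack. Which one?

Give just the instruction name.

Stack before ???: [-17]
Stack after ???:  [17]
The instruction that transforms [-17] -> [17] is: neg

Answer: neg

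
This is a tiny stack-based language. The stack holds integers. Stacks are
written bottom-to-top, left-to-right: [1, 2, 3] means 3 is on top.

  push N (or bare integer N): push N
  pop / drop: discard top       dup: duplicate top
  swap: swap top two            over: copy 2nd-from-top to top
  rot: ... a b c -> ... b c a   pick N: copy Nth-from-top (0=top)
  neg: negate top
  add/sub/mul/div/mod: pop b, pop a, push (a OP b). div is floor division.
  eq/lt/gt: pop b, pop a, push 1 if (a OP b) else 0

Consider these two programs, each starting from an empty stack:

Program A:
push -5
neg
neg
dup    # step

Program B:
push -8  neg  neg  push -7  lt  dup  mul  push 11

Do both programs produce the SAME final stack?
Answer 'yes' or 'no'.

Answer: no

Derivation:
Program A trace:
  After 'push -5': [-5]
  After 'neg': [5]
  After 'neg': [-5]
  After 'dup': [-5, -5]
Program A final stack: [-5, -5]

Program B trace:
  After 'push -8': [-8]
  After 'neg': [8]
  After 'neg': [-8]
  After 'push -7': [-8, -7]
  After 'lt': [1]
  After 'dup': [1, 1]
  After 'mul': [1]
  After 'push 11': [1, 11]
Program B final stack: [1, 11]
Same: no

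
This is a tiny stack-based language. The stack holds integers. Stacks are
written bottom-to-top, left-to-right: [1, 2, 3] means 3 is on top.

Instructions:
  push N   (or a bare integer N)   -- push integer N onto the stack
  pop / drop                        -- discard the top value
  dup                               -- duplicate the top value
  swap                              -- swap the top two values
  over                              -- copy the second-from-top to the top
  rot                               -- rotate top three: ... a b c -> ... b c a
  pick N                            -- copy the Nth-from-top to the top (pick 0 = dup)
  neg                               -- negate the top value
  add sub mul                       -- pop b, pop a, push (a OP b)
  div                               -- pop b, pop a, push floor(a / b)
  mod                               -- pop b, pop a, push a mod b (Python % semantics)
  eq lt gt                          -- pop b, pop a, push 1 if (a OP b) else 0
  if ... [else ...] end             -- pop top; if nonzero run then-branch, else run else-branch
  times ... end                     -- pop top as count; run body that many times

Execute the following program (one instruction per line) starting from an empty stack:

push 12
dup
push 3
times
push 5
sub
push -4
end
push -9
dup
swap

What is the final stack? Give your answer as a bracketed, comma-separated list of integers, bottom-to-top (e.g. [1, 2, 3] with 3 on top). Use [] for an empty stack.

Answer: [12, 7, -9, -9, -4, -9, -9]

Derivation:
After 'push 12': [12]
After 'dup': [12, 12]
After 'push 3': [12, 12, 3]
After 'times': [12, 12]
After 'push 5': [12, 12, 5]
After 'sub': [12, 7]
After 'push -4': [12, 7, -4]
After 'push 5': [12, 7, -4, 5]
After 'sub': [12, 7, -9]
After 'push -4': [12, 7, -9, -4]
After 'push 5': [12, 7, -9, -4, 5]
After 'sub': [12, 7, -9, -9]
After 'push -4': [12, 7, -9, -9, -4]
After 'push -9': [12, 7, -9, -9, -4, -9]
After 'dup': [12, 7, -9, -9, -4, -9, -9]
After 'swap': [12, 7, -9, -9, -4, -9, -9]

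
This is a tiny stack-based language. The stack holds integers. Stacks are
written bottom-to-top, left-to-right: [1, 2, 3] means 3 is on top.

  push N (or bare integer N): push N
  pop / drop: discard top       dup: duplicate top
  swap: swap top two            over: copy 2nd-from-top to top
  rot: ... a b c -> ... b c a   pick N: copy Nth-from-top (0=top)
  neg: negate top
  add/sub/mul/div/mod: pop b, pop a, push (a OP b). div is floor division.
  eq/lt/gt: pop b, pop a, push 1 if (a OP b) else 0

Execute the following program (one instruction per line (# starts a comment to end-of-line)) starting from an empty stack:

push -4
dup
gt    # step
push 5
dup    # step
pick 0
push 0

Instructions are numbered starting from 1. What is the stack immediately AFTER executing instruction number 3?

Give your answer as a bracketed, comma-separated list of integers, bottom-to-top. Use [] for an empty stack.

Step 1 ('push -4'): [-4]
Step 2 ('dup'): [-4, -4]
Step 3 ('gt'): [0]

Answer: [0]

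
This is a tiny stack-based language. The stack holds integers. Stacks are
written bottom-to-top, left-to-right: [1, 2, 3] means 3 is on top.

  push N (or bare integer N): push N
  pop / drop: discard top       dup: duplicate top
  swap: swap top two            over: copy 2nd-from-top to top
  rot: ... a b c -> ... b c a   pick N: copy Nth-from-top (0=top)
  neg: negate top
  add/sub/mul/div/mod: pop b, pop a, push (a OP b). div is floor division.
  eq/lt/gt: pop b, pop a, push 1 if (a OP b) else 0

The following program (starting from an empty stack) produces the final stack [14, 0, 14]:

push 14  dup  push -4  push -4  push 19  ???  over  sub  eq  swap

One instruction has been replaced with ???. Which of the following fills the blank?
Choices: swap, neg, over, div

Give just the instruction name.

Stack before ???: [14, 14, -4, -4, 19]
Stack after ???:  [14, 14, -4, -1]
Checking each choice:
  swap: produces [14, 14, 0, -4]
  neg: produces [14, 14, 0, -4]
  over: produces [14, 14, -4, 0, -4]
  div: MATCH


Answer: div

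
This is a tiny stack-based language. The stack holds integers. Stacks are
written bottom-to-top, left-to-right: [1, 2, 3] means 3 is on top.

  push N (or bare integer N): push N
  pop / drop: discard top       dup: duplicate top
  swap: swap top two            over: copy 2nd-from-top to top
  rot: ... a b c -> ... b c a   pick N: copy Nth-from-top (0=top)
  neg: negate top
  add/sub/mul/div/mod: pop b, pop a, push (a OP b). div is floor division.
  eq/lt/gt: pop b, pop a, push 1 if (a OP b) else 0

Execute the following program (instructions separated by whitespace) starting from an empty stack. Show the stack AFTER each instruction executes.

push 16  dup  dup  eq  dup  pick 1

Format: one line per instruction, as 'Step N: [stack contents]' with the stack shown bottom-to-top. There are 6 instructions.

Step 1: [16]
Step 2: [16, 16]
Step 3: [16, 16, 16]
Step 4: [16, 1]
Step 5: [16, 1, 1]
Step 6: [16, 1, 1, 1]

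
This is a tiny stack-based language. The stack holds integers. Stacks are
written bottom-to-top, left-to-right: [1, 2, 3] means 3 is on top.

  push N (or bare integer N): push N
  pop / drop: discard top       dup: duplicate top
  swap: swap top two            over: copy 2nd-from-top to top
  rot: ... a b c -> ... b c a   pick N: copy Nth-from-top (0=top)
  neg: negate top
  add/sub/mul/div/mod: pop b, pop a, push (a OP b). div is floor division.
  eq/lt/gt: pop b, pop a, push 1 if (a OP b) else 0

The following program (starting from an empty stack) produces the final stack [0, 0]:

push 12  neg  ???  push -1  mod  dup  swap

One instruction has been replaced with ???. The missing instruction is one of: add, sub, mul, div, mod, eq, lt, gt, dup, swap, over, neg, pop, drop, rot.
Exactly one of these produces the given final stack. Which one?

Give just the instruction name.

Stack before ???: [-12]
Stack after ???:  [12]
The instruction that transforms [-12] -> [12] is: neg

Answer: neg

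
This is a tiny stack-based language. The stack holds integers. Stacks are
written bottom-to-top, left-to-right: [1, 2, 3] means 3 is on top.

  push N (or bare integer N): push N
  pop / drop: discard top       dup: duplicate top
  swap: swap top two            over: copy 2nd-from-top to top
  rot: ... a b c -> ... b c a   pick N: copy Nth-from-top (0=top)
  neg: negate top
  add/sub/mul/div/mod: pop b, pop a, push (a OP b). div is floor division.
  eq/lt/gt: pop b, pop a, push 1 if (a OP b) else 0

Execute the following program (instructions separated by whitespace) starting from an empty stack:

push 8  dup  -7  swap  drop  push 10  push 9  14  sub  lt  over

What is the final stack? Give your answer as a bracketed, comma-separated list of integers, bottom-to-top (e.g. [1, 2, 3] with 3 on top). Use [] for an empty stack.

After 'push 8': [8]
After 'dup': [8, 8]
After 'push -7': [8, 8, -7]
After 'swap': [8, -7, 8]
After 'drop': [8, -7]
After 'push 10': [8, -7, 10]
After 'push 9': [8, -7, 10, 9]
After 'push 14': [8, -7, 10, 9, 14]
After 'sub': [8, -7, 10, -5]
After 'lt': [8, -7, 0]
After 'over': [8, -7, 0, -7]

Answer: [8, -7, 0, -7]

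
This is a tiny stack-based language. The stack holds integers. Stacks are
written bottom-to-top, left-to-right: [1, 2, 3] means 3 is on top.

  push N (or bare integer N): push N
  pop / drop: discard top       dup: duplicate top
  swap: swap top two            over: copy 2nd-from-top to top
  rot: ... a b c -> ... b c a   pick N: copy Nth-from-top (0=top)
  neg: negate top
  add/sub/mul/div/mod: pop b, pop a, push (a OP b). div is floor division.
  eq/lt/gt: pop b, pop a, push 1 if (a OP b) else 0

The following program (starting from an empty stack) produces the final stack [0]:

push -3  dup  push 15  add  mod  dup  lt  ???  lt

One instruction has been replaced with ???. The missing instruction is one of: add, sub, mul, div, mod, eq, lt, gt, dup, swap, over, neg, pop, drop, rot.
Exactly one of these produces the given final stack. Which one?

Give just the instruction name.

Answer: dup

Derivation:
Stack before ???: [0]
Stack after ???:  [0, 0]
The instruction that transforms [0] -> [0, 0] is: dup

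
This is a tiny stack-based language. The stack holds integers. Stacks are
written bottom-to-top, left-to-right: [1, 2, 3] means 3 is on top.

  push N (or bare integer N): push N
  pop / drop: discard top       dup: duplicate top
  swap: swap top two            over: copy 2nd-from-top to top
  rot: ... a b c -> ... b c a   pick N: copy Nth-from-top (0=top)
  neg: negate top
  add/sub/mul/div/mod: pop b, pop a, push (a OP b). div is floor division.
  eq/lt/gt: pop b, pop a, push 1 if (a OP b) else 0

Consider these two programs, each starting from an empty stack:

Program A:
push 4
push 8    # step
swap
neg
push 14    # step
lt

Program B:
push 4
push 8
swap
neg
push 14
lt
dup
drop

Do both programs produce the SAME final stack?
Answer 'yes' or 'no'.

Answer: yes

Derivation:
Program A trace:
  After 'push 4': [4]
  After 'push 8': [4, 8]
  After 'swap': [8, 4]
  After 'neg': [8, -4]
  After 'push 14': [8, -4, 14]
  After 'lt': [8, 1]
Program A final stack: [8, 1]

Program B trace:
  After 'push 4': [4]
  After 'push 8': [4, 8]
  After 'swap': [8, 4]
  After 'neg': [8, -4]
  After 'push 14': [8, -4, 14]
  After 'lt': [8, 1]
  After 'dup': [8, 1, 1]
  After 'drop': [8, 1]
Program B final stack: [8, 1]
Same: yes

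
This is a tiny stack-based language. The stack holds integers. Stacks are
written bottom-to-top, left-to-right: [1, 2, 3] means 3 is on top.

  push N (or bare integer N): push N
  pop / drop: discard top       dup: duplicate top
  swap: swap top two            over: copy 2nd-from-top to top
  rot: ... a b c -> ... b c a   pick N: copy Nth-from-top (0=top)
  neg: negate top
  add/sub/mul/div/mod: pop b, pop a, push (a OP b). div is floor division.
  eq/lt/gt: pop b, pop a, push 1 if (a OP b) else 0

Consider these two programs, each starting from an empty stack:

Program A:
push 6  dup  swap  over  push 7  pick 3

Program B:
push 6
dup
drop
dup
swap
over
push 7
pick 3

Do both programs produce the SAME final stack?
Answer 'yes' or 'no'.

Program A trace:
  After 'push 6': [6]
  After 'dup': [6, 6]
  After 'swap': [6, 6]
  After 'over': [6, 6, 6]
  After 'push 7': [6, 6, 6, 7]
  After 'pick 3': [6, 6, 6, 7, 6]
Program A final stack: [6, 6, 6, 7, 6]

Program B trace:
  After 'push 6': [6]
  After 'dup': [6, 6]
  After 'drop': [6]
  After 'dup': [6, 6]
  After 'swap': [6, 6]
  After 'over': [6, 6, 6]
  After 'push 7': [6, 6, 6, 7]
  After 'pick 3': [6, 6, 6, 7, 6]
Program B final stack: [6, 6, 6, 7, 6]
Same: yes

Answer: yes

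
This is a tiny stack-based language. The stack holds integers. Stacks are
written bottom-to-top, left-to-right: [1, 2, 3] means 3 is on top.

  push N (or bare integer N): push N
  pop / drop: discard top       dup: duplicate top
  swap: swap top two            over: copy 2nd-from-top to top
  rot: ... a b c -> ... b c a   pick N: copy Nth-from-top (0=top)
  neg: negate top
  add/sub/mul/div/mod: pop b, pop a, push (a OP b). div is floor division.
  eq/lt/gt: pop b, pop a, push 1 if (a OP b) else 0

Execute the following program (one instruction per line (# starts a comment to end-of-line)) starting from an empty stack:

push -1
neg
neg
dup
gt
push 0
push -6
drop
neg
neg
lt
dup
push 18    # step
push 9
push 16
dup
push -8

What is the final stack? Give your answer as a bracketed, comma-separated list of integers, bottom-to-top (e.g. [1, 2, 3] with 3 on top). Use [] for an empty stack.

Answer: [0, 0, 18, 9, 16, 16, -8]

Derivation:
After 'push -1': [-1]
After 'neg': [1]
After 'neg': [-1]
After 'dup': [-1, -1]
After 'gt': [0]
After 'push 0': [0, 0]
After 'push -6': [0, 0, -6]
After 'drop': [0, 0]
After 'neg': [0, 0]
After 'neg': [0, 0]
After 'lt': [0]
After 'dup': [0, 0]
After 'push 18': [0, 0, 18]
After 'push 9': [0, 0, 18, 9]
After 'push 16': [0, 0, 18, 9, 16]
After 'dup': [0, 0, 18, 9, 16, 16]
After 'push -8': [0, 0, 18, 9, 16, 16, -8]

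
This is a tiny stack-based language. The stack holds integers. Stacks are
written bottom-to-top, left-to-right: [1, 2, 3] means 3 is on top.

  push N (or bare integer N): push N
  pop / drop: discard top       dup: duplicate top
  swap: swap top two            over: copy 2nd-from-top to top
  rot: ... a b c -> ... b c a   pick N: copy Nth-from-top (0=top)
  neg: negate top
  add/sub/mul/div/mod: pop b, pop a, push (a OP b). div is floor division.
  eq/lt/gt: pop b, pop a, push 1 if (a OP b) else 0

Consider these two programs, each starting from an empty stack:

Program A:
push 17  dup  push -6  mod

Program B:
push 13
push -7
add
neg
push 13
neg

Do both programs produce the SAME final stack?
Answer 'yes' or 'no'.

Answer: no

Derivation:
Program A trace:
  After 'push 17': [17]
  After 'dup': [17, 17]
  After 'push -6': [17, 17, -6]
  After 'mod': [17, -1]
Program A final stack: [17, -1]

Program B trace:
  After 'push 13': [13]
  After 'push -7': [13, -7]
  After 'add': [6]
  After 'neg': [-6]
  After 'push 13': [-6, 13]
  After 'neg': [-6, -13]
Program B final stack: [-6, -13]
Same: no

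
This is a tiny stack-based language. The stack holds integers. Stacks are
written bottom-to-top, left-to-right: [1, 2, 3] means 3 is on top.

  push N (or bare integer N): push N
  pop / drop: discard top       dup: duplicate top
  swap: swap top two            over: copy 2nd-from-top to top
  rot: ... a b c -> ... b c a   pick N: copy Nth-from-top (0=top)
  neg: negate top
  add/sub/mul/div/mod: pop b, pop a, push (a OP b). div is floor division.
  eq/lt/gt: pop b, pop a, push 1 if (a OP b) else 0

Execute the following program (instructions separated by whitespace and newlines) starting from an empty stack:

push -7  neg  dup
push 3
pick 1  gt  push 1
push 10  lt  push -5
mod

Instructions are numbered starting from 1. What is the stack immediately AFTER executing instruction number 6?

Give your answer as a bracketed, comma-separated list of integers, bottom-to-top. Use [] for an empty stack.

Step 1 ('push -7'): [-7]
Step 2 ('neg'): [7]
Step 3 ('dup'): [7, 7]
Step 4 ('push 3'): [7, 7, 3]
Step 5 ('pick 1'): [7, 7, 3, 7]
Step 6 ('gt'): [7, 7, 0]

Answer: [7, 7, 0]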